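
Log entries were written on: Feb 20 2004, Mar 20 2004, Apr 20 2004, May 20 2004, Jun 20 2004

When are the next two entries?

Jul 20 2004, Aug 20 2004

The day-of-month is always 20 (29, 31, 30, 31 days between events).
So this recurs on the 20th of each month.
Next: July 2004 → Jul 20 2004.
August 2004: Aug 20 2004.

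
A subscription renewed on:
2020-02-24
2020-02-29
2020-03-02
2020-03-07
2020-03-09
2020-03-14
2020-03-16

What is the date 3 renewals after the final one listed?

The gap pattern 5, 2, 5, 2, 5, 2 repeats every 2 events.
These are the Mondays and Saturdays of each week.
The following Saturday is 2020-03-21.
Next Monday: 2020-03-23.
Next Saturday: 2020-03-28.

2020-03-28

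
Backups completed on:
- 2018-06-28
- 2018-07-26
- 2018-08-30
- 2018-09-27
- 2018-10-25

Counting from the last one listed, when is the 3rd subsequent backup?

All Thursdays; the gaps (28, 35, 28, 28) vary with month length.
This is the last Thursday of each month.
November 2018 ends with Thursday 2018-11-29.
Last Thursday of December 2018: 2018-12-27.
January 2019 ends with Thursday 2019-01-31.

2019-01-31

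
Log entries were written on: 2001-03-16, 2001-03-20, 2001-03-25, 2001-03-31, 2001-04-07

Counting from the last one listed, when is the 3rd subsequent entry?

2001-05-04

Gaps: 4, 5, 6, 7 days — each gap is 1 larger than the previous one.
Next gap: 8 days. 2001-04-07 + 8 days = 2001-04-15.
Next gap: 9 days. 2001-04-15 + 9 days = 2001-04-24.
Next gap: 10 days. 2001-04-24 + 10 days = 2001-05-04.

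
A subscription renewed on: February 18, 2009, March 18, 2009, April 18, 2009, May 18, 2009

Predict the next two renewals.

June 18, 2009; July 18, 2009

Gaps: 28, 31, 30 days — not constant. Every event is on the 18th of the month.
Pattern: the 18th of each month.
Next: June 2009 → June 18, 2009.
Next: July 2009 → July 18, 2009.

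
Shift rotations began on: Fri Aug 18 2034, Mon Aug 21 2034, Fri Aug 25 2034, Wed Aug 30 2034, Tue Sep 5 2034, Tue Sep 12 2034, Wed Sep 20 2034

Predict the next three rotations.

Gaps: 3, 4, 5, 6, 7, 8 days — each gap is 1 larger than the previous one.
Next gap: 9 days. Wed Sep 20 2034 + 9 days = Fri Sep 29 2034.
Next gap: 10 days. Fri Sep 29 2034 + 10 days = Mon Oct 9 2034.
Next gap: 11 days. Mon Oct 9 2034 + 11 days = Fri Oct 20 2034.

Fri Sep 29 2034, Mon Oct 9 2034, Fri Oct 20 2034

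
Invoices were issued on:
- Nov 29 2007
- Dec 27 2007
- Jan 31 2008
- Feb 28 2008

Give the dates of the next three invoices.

Every date is a Thursday; gaps 28, 35, 28 days.
Each is the last Thursday of its month (at least one falls on the 29th or later, ruling out '4th Thursday').
Last Thursday of March 2008: Mar 27 2008.
April 2008 ends with Thursday Apr 24 2008.
Last Thursday of May 2008: May 29 2008.

Mar 27 2008, Apr 24 2008, May 29 2008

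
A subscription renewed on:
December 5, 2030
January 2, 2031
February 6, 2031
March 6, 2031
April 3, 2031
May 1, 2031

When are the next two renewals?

June 5, 2031; July 3, 2031

These are Thursdays at 28- or 35-day spacing (28, 35, 28, 28, 28).
The pattern: 1st Thursday of the month.
June 2031 — 1st Thursday is June 5, 2031.
July 2031 — 1st Thursday is July 3, 2031.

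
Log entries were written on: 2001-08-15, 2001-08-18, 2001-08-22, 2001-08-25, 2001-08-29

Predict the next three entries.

The gap pattern 3, 4, 3, 4 repeats every 2 events.
These are the Wednesdays and Saturdays of each week.
Next Saturday: 2001-09-01.
The following Wednesday is 2001-09-05.
Next Saturday: 2001-09-08.

2001-09-01, 2001-09-05, 2001-09-08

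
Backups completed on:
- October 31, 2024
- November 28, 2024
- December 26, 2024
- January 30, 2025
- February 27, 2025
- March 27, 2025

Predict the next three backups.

All Thursdays; the gaps (28, 28, 35, 28, 28) vary with month length.
This is the last Thursday of each month.
April 2025 ends with Thursday April 24, 2025.
May 2025 ends with Thursday May 29, 2025.
June 2025 ends with Thursday June 26, 2025.

April 24, 2025; May 29, 2025; June 26, 2025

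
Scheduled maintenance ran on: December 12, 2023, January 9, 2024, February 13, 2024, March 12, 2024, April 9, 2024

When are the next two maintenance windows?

All dates are Tuesdays, 28, 35, 28, 28 days apart.
Specifically, the 2nd Tuesday of each month.
2nd Tuesday of May 2024: May 14, 2024.
2nd Tuesday of June 2024: June 11, 2024.

May 14, 2024; June 11, 2024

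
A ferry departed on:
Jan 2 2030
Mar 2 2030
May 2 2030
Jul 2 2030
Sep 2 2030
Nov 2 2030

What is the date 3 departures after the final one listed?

Each date is the 2nd; the gaps (59, 61, 61, 62, 61) track the month lengths.
The rule is the 2nd of every 2 months.
Next: January 2031 → Jan 2 2031.
Next: March 2031 → Mar 2 2031.
Next: May 2031 → May 2 2031.

May 2 2031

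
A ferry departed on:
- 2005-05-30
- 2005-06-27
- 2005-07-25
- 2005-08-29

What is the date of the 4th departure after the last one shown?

These are Mondays with 28, 28, 35-day gaps.
Each is the final Monday of its month — 2005-05-30 is past the 28th, so '4th Monday' doesn't fit.
September 2005 ends with Monday 2005-09-26.
October 2005 ends with Monday 2005-10-31.
November 2005 ends with Monday 2005-11-28.
December 2005 ends with Monday 2005-12-26.

2005-12-26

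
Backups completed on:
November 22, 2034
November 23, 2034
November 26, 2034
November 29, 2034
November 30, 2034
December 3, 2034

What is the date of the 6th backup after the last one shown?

Every event lands on a Wednesday or Thursday or Sunday (gaps cycle 1, 3, 3, 1, 3).
So the schedule is: every Wednesday, Thursday and Sunday.
The following Wednesday is December 6, 2034.
The following Thursday is December 7, 2034.
Next Sunday: December 10, 2034.
Next Wednesday: December 13, 2034.
The following Thursday is December 14, 2034.
Next Sunday: December 17, 2034.

December 17, 2034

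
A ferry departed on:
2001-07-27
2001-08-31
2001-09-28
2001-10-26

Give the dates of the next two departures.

2001-11-30, 2001-12-28

These are Fridays with 35, 28, 28-day gaps.
Each is the final Friday of its month — 2001-08-31 is past the 28th, so '4th Friday' doesn't fit.
November 2001 ends with Friday 2001-11-30.
December 2001 ends with Friday 2001-12-28.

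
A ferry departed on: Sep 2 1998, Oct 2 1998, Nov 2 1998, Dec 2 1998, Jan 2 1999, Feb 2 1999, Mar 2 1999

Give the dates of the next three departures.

The day-of-month is always 2 (30, 31, 30, 31, 31, 28 days between events).
So this recurs on the 2nd of each month.
April 1999: Apr 2 1999.
Next: May 1999 → May 2 1999.
June 1999: Jun 2 1999.

Apr 2 1999, May 2 1999, Jun 2 1999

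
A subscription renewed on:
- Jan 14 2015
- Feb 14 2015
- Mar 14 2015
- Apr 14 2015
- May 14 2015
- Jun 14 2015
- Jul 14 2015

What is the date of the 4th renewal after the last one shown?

Each date is the 14th; the gaps (31, 28, 31, 30, 31, 30) track the month lengths.
The rule is the 14th of each month.
Next: August 2015 → Aug 14 2015.
September 2015: Sep 14 2015.
October 2015: Oct 14 2015.
November 2015: Nov 14 2015.

Nov 14 2015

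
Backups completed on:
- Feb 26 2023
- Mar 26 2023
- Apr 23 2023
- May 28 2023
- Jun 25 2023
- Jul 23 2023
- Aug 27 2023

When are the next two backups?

Gaps: 28, 28, 35, 28, 28, 35 days — a mix of 28 and 35. Every date is a Sunday.
Each is the 4th Sunday of its month.
September 2023 — 4th Sunday is Sep 24 2023.
October 2023 — 4th Sunday is Oct 22 2023.

Sep 24 2023, Oct 22 2023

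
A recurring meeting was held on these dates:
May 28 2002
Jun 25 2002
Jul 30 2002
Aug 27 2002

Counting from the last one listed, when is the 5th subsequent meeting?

These are Tuesdays with 28, 35, 28-day gaps.
Each is the final Tuesday of its month — Jul 30 2002 is past the 28th, so '4th Tuesday' doesn't fit.
September 2002 ends with Tuesday Sep 24 2002.
October 2002 ends with Tuesday Oct 29 2002.
November 2002 ends with Tuesday Nov 26 2002.
Last Tuesday of December 2002: Dec 31 2002.
Last Tuesday of January 2003: Jan 28 2003.

Jan 28 2003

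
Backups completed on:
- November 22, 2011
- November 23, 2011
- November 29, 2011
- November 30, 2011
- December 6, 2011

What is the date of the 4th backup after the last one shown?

December 20, 2011

Every event lands on a Tuesday or Wednesday (gaps cycle 1, 6, 1, 6).
So the schedule is: every Tuesday and Wednesday.
The following Wednesday is December 7, 2011.
The following Tuesday is December 13, 2011.
Next Wednesday: December 14, 2011.
Next Tuesday: December 20, 2011.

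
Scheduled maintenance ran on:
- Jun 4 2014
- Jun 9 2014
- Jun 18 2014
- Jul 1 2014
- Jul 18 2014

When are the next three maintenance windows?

Gaps: 5, 9, 13, 17 days — each gap is 4 larger than the previous one.
Next gap: 21 days. Jul 18 2014 + 21 days = Aug 8 2014.
Next gap: 25 days. Aug 8 2014 + 25 days = Sep 2 2014.
Next gap: 29 days. Sep 2 2014 + 29 days = Oct 1 2014.

Aug 8 2014, Sep 2 2014, Oct 1 2014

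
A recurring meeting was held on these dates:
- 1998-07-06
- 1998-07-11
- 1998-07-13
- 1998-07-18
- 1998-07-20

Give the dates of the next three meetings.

1998-07-25, 1998-07-27, 1998-08-01

Every event lands on a Monday or Saturday (gaps cycle 5, 2, 5, 2).
So the schedule is: every Monday and Saturday.
Next Saturday: 1998-07-25.
The following Monday is 1998-07-27.
Next Saturday: 1998-08-01.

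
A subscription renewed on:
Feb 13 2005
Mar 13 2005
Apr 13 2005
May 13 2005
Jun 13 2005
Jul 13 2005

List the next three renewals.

The day-of-month is always 13 (28, 31, 30, 31, 30 days between events).
So this recurs on the 13th of each month.
August 2005: Aug 13 2005.
Next: September 2005 → Sep 13 2005.
Next: October 2005 → Oct 13 2005.

Aug 13 2005, Sep 13 2005, Oct 13 2005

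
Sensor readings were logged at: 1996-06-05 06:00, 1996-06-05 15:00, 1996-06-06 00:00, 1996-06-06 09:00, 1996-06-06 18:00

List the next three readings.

1996-06-07 03:00, 1996-06-07 12:00, 1996-06-07 21:00

The interval is a steady 9 hours (9, 9, 9, 9).
1996-06-06 18:00 + 9 h = 1996-06-07 03:00.
1996-06-07 03:00 + 9 h = 1996-06-07 12:00.
1996-06-07 12:00 + 9 h = 1996-06-07 21:00.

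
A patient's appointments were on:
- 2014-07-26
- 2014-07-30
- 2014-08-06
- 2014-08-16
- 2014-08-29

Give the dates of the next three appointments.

2014-09-14, 2014-10-03, 2014-10-25

The spacing grows by 3 each time: 4, 7, 10, 13 days.
Next gap: 16 days. 2014-08-29 + 16 days = 2014-09-14.
Next gap: 19 days. 2014-09-14 + 19 days = 2014-10-03.
Next gap: 22 days. 2014-10-03 + 22 days = 2014-10-25.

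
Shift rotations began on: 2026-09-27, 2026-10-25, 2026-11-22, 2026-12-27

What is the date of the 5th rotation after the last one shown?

Gaps: 28, 28, 35 days — a mix of 28 and 35. Every date is a Sunday.
Each is the 4th Sunday of its month.
January 2027 — 4th Sunday is 2027-01-24.
4th Sunday of February 2027: 2027-02-28.
March 2027 — 4th Sunday is 2027-03-28.
4th Sunday of April 2027: 2027-04-25.
4th Sunday of May 2027: 2027-05-23.

2027-05-23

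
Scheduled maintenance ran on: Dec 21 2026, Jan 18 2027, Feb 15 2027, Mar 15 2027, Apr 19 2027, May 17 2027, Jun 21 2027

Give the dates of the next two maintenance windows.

All dates are Mondays, 28, 28, 28, 35, 28, 35 days apart.
Specifically, the 3rd Monday of each month.
July 2027 — 3rd Monday is Jul 19 2027.
3rd Monday of August 2027: Aug 16 2027.

Jul 19 2027, Aug 16 2027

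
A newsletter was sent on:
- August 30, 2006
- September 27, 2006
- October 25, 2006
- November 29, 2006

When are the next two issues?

December 27, 2006; January 31, 2007

Every date is a Wednesday; gaps 28, 28, 35 days.
Each is the last Wednesday of its month (at least one falls on the 29th or later, ruling out '4th Wednesday').
Last Wednesday of December 2006: December 27, 2006.
Last Wednesday of January 2007: January 31, 2007.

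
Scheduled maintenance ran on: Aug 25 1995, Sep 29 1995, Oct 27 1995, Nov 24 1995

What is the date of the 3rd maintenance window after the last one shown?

Every date is a Friday; gaps 35, 28, 28 days.
Each is the last Friday of its month (at least one falls on the 29th or later, ruling out '4th Friday').
December 1995 ends with Friday Dec 29 1995.
Last Friday of January 1996: Jan 26 1996.
February 1996 ends with Friday Feb 23 1996.

Feb 23 1996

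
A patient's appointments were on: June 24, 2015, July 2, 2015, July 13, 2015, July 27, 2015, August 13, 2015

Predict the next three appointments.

Gaps: 8, 11, 14, 17 days — each gap is 3 larger than the previous one.
Next gap: 20 days. August 13, 2015 + 20 days = September 2, 2015.
Next gap: 23 days. September 2, 2015 + 23 days = September 25, 2015.
Next gap: 26 days. September 25, 2015 + 26 days = October 21, 2015.

September 2, 2015; September 25, 2015; October 21, 2015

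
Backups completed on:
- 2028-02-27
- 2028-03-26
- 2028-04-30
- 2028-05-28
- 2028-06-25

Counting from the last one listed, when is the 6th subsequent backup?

All Sundays; the gaps (28, 35, 28, 28) vary with month length.
This is the last Sunday of each month.
July 2028 ends with Sunday 2028-07-30.
Last Sunday of August 2028: 2028-08-27.
Last Sunday of September 2028: 2028-09-24.
Last Sunday of October 2028: 2028-10-29.
Last Sunday of November 2028: 2028-11-26.
December 2028 ends with Sunday 2028-12-31.

2028-12-31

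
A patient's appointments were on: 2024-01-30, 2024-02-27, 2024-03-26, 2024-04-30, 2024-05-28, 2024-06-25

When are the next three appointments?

These are Tuesdays with 28, 28, 35, 28, 28-day gaps.
Each is the final Tuesday of its month — 2024-01-30 is past the 28th, so '4th Tuesday' doesn't fit.
July 2024 ends with Tuesday 2024-07-30.
August 2024 ends with Tuesday 2024-08-27.
September 2024 ends with Tuesday 2024-09-24.

2024-07-30, 2024-08-27, 2024-09-24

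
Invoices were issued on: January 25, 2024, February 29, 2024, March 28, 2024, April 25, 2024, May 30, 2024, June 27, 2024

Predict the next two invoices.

Every date is a Thursday; gaps 35, 28, 28, 35, 28 days.
Each is the last Thursday of its month (at least one falls on the 29th or later, ruling out '4th Thursday').
July 2024 ends with Thursday July 25, 2024.
Last Thursday of August 2024: August 29, 2024.

July 25, 2024; August 29, 2024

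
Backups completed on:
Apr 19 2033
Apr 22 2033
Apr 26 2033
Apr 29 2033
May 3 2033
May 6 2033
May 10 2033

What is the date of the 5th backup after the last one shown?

May 27 2033

Every event lands on a Tuesday or Friday (gaps cycle 3, 4, 3, 4, 3, 4).
So the schedule is: every Tuesday and Friday.
Next Friday: May 13 2033.
The following Tuesday is May 17 2033.
Next Friday: May 20 2033.
The following Tuesday is May 24 2033.
The following Friday is May 27 2033.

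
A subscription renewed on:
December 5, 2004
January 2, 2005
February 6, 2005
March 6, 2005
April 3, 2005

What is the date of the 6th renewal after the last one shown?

Gaps: 28, 35, 28, 28 days — a mix of 28 and 35. Every date is a Sunday.
Each is the 1st Sunday of its month.
May 2005 — 1st Sunday is May 1, 2005.
1st Sunday of June 2005: June 5, 2005.
July 2005 — 1st Sunday is July 3, 2005.
August 2005 — 1st Sunday is August 7, 2005.
September 2005 — 1st Sunday is September 4, 2005.
October 2005 — 1st Sunday is October 2, 2005.

October 2, 2005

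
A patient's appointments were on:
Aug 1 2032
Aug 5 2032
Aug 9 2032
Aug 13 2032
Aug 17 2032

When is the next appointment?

Aug 21 2032

Every event comes 4 days after the last (4, 4, 4, 4).
Aug 17 2032 + 4 days = Aug 21 2032.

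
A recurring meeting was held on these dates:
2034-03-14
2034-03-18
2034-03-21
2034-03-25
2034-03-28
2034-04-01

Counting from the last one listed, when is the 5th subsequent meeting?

Every event lands on a Tuesday or Saturday (gaps cycle 4, 3, 4, 3, 4).
So the schedule is: every Tuesday and Saturday.
Next Tuesday: 2034-04-04.
Next Saturday: 2034-04-08.
The following Tuesday is 2034-04-11.
The following Saturday is 2034-04-15.
Next Tuesday: 2034-04-18.

2034-04-18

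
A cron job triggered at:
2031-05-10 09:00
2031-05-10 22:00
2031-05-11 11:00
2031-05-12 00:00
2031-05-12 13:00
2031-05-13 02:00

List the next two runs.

2031-05-13 15:00, 2031-05-14 04:00

Gaps: 13, 13, 13, 13, 13 hours — each event is 13 hours after the previous one.
2031-05-13 02:00 + 13 h = 2031-05-13 15:00.
2031-05-13 15:00 + 13 h = 2031-05-14 04:00.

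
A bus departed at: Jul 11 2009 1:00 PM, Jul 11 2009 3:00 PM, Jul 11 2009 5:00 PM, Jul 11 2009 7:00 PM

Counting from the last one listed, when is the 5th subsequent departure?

Jul 12 2009 5:00 AM

Spacing: 2, 2, 2 h — constant 2 h.
Jul 11 2009 7:00 PM + 2 h = Jul 11 2009 9:00 PM.
Jul 11 2009 9:00 PM + 2 h = Jul 11 2009 11:00 PM.
Jul 11 2009 11:00 PM + 2 h = Jul 12 2009 1:00 AM.
Jul 12 2009 1:00 AM + 2 h = Jul 12 2009 3:00 AM.
Jul 12 2009 3:00 AM + 2 h = Jul 12 2009 5:00 AM.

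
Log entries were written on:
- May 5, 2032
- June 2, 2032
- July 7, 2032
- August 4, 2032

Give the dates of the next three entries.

September 1, 2032; October 6, 2032; November 3, 2032

These are Wednesdays at 28- or 35-day spacing (28, 35, 28).
The pattern: 1st Wednesday of the month.
1st Wednesday of September 2032: September 1, 2032.
October 2032 — 1st Wednesday is October 6, 2032.
1st Wednesday of November 2032: November 3, 2032.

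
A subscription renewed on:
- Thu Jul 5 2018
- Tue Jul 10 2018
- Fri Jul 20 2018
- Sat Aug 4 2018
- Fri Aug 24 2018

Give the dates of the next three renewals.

Gaps: 5, 10, 15, 20 days — each gap is 5 larger than the previous one.
Next gap: 25 days. Fri Aug 24 2018 + 25 days = Tue Sep 18 2018.
Next gap: 30 days. Tue Sep 18 2018 + 30 days = Thu Oct 18 2018.
Next gap: 35 days. Thu Oct 18 2018 + 35 days = Thu Nov 22 2018.

Tue Sep 18 2018, Thu Oct 18 2018, Thu Nov 22 2018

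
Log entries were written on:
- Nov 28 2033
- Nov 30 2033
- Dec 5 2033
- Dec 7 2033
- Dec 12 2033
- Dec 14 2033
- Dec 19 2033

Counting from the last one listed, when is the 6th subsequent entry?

Gaps: 2, 5, 2, 5, 2, 5 days — not constant, but cyclic with period 2.
The events fall on every Monday and Wednesday.
Next Wednesday: Dec 21 2033.
The following Monday is Dec 26 2033.
Next Wednesday: Dec 28 2033.
The following Monday is Jan 2 2034.
Next Wednesday: Jan 4 2034.
Next Monday: Jan 9 2034.

Jan 9 2034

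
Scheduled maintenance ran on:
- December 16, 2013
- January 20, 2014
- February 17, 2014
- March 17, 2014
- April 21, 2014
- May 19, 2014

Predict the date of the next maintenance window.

June 16, 2014

These are Mondays at 28- or 35-day spacing (35, 28, 28, 35, 28).
The pattern: 3rd Monday of the month.
3rd Monday of June 2014: June 16, 2014.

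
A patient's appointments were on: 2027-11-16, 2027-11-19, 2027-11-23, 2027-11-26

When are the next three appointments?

2027-11-30, 2027-12-03, 2027-12-07

Gaps: 3, 4, 3 days — not constant, but cyclic with period 2.
The events fall on every Tuesday and Friday.
Next Tuesday: 2027-11-30.
Next Friday: 2027-12-03.
Next Tuesday: 2027-12-07.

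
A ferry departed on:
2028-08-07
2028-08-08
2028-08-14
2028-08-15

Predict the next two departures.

Gaps: 1, 6, 1 days — not constant, but cyclic with period 2.
The events fall on every Monday and Tuesday.
Next Monday: 2028-08-21.
Next Tuesday: 2028-08-22.

2028-08-21, 2028-08-22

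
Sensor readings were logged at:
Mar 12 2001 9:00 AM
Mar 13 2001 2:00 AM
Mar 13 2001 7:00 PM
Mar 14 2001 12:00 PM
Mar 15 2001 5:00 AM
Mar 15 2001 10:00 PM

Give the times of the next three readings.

Gaps: 17, 17, 17, 17, 17 hours — each event is 17 hours after the previous one.
Mar 15 2001 10:00 PM + 17 h = Mar 16 2001 3:00 PM.
Mar 16 2001 3:00 PM + 17 h = Mar 17 2001 8:00 AM.
Mar 17 2001 8:00 AM + 17 h = Mar 18 2001 1:00 AM.

Mar 16 2001 3:00 PM, Mar 17 2001 8:00 AM, Mar 18 2001 1:00 AM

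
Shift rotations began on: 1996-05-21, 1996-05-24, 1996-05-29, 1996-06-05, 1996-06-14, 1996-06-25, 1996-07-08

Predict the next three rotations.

Intervals are 3, 5, 7, 9, 11, 13 days — an arithmetic progression with common difference 2.
Next gap: 15 days. 1996-07-08 + 15 days = 1996-07-23.
Next gap: 17 days. 1996-07-23 + 17 days = 1996-08-09.
Next gap: 19 days. 1996-08-09 + 19 days = 1996-08-28.

1996-07-23, 1996-08-09, 1996-08-28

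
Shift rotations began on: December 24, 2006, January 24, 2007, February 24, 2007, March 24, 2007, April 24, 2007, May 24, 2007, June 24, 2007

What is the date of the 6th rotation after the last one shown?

Gaps: 31, 31, 28, 31, 30, 31 days — not constant. Every event is on the 24th of the month.
Pattern: the 24th of each month.
July 2007: July 24, 2007.
August 2007: August 24, 2007.
Next: September 2007 → September 24, 2007.
October 2007: October 24, 2007.
November 2007: November 24, 2007.
December 2007: December 24, 2007.

December 24, 2007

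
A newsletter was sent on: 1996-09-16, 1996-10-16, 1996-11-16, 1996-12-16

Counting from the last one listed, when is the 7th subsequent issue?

1997-07-16

The day-of-month is always 16 (30, 31, 30 days between events).
So this recurs on the 16th of each month.
Next: January 1997 → 1997-01-16.
Next: February 1997 → 1997-02-16.
March 1997: 1997-03-16.
Next: April 1997 → 1997-04-16.
Next: May 1997 → 1997-05-16.
Next: June 1997 → 1997-06-16.
July 1997: 1997-07-16.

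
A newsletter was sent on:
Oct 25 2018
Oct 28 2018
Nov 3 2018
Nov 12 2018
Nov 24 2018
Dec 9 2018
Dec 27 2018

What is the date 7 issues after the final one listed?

Jul 25 2019

Gaps: 3, 6, 9, 12, 15, 18 days — each gap is 3 larger than the previous one.
Next gap: 21 days. Dec 27 2018 + 21 days = Jan 17 2019.
Next gap: 24 days. Jan 17 2019 + 24 days = Feb 10 2019.
Next gap: 27 days. Feb 10 2019 + 27 days = Mar 9 2019.
Next gap: 30 days. Mar 9 2019 + 30 days = Apr 8 2019.
Next gap: 33 days. Apr 8 2019 + 33 days = May 11 2019.
Next gap: 36 days. May 11 2019 + 36 days = Jun 16 2019.
Next gap: 39 days. Jun 16 2019 + 39 days = Jul 25 2019.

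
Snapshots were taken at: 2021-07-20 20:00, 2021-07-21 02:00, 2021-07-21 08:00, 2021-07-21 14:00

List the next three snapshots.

Gaps: 6, 6, 6 hours — each event is 6 hours after the previous one.
2021-07-21 14:00 + 6 h = 2021-07-21 20:00.
2021-07-21 20:00 + 6 h = 2021-07-22 02:00.
2021-07-22 02:00 + 6 h = 2021-07-22 08:00.

2021-07-21 20:00, 2021-07-22 02:00, 2021-07-22 08:00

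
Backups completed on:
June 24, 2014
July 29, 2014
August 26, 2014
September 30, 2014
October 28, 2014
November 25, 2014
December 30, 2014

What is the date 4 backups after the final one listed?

April 28, 2015

Every date is a Tuesday; gaps 35, 28, 35, 28, 28, 35 days.
Each is the last Tuesday of its month (at least one falls on the 29th or later, ruling out '4th Tuesday').
Last Tuesday of January 2015: January 27, 2015.
Last Tuesday of February 2015: February 24, 2015.
Last Tuesday of March 2015: March 31, 2015.
Last Tuesday of April 2015: April 28, 2015.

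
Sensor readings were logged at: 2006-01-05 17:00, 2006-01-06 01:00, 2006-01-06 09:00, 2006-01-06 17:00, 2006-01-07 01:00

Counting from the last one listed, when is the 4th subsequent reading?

2006-01-08 09:00

Spacing: 8, 8, 8, 8 h — constant 8 h.
2006-01-07 01:00 + 8 h = 2006-01-07 09:00.
2006-01-07 09:00 + 8 h = 2006-01-07 17:00.
2006-01-07 17:00 + 8 h = 2006-01-08 01:00.
2006-01-08 01:00 + 8 h = 2006-01-08 09:00.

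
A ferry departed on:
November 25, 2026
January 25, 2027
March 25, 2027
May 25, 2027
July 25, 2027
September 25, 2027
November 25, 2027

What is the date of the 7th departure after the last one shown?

January 25, 2029

The day-of-month is always 25 (61, 59, 61, 61, 62, 61 days between events).
So this recurs on the 25th of every 2 months.
January 2028: January 25, 2028.
Next: March 2028 → March 25, 2028.
Next: May 2028 → May 25, 2028.
July 2028: July 25, 2028.
September 2028: September 25, 2028.
November 2028: November 25, 2028.
Next: January 2029 → January 25, 2029.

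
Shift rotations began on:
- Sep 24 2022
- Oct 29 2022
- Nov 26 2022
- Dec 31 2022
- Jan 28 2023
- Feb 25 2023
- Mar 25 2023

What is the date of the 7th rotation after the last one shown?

These are Saturdays with 35, 28, 35, 28, 28, 28-day gaps.
Each is the final Saturday of its month — Oct 29 2022 is past the 28th, so '4th Saturday' doesn't fit.
Last Saturday of April 2023: Apr 29 2023.
Last Saturday of May 2023: May 27 2023.
June 2023 ends with Saturday Jun 24 2023.
Last Saturday of July 2023: Jul 29 2023.
Last Saturday of August 2023: Aug 26 2023.
September 2023 ends with Saturday Sep 30 2023.
Last Saturday of October 2023: Oct 28 2023.

Oct 28 2023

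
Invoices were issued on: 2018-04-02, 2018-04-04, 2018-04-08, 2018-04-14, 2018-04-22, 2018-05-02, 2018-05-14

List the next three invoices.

2018-05-28, 2018-06-13, 2018-07-01

The spacing grows by 2 each time: 2, 4, 6, 8, 10, 12 days.
Next gap: 14 days. 2018-05-14 + 14 days = 2018-05-28.
Next gap: 16 days. 2018-05-28 + 16 days = 2018-06-13.
Next gap: 18 days. 2018-06-13 + 18 days = 2018-07-01.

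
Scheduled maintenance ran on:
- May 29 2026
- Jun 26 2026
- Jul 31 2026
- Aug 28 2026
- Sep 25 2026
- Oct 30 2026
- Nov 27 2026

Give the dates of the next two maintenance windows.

Dec 25 2026, Jan 29 2027

All Fridays; the gaps (28, 35, 28, 28, 35, 28) vary with month length.
This is the last Friday of each month.
December 2026 ends with Friday Dec 25 2026.
January 2027 ends with Friday Jan 29 2027.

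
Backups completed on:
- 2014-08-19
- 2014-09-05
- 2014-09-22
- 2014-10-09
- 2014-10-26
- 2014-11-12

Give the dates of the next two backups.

Gaps between consecutive events: 17, 17, 17, 17, 17 days — a constant 17-day interval.
2014-11-12 + 17 days = 2014-11-29.
2014-11-29 + 17 days = 2014-12-16.

2014-11-29, 2014-12-16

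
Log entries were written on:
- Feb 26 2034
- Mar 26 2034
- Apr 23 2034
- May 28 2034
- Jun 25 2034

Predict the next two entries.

Jul 23 2034, Aug 27 2034

All dates are Sundays, 28, 28, 35, 28 days apart.
Specifically, the 4th Sunday of each month.
July 2034 — 4th Sunday is Jul 23 2034.
4th Sunday of August 2034: Aug 27 2034.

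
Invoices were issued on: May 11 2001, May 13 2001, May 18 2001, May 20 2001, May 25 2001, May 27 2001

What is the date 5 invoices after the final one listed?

Jun 15 2001

Gaps: 2, 5, 2, 5, 2 days — not constant, but cyclic with period 2.
The events fall on every Friday and Sunday.
The following Friday is Jun 1 2001.
Next Sunday: Jun 3 2001.
The following Friday is Jun 8 2001.
The following Sunday is Jun 10 2001.
Next Friday: Jun 15 2001.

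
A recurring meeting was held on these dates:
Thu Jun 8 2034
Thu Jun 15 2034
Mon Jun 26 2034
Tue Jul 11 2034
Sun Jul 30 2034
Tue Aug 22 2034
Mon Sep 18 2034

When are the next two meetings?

Gaps: 7, 11, 15, 19, 23, 27 days — each gap is 4 larger than the previous one.
Next gap: 31 days. Mon Sep 18 2034 + 31 days = Thu Oct 19 2034.
Next gap: 35 days. Thu Oct 19 2034 + 35 days = Thu Nov 23 2034.

Thu Oct 19 2034, Thu Nov 23 2034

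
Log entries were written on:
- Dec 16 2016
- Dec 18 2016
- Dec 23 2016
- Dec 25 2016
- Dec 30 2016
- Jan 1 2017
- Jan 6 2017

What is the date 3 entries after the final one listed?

The gap pattern 2, 5, 2, 5, 2, 5 repeats every 2 events.
These are the Fridays and Sundays of each week.
The following Sunday is Jan 8 2017.
The following Friday is Jan 13 2017.
Next Sunday: Jan 15 2017.

Jan 15 2017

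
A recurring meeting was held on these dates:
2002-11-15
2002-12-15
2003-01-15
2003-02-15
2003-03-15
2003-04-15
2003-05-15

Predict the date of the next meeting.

Gaps: 30, 31, 31, 28, 31, 30 days — not constant. Every event is on the 15th of the month.
Pattern: the 15th of each month.
June 2003: 2003-06-15.

2003-06-15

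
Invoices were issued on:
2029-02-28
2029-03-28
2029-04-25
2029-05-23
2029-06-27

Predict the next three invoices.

2029-07-25, 2029-08-22, 2029-09-26

All dates are Wednesdays, 28, 28, 28, 35 days apart.
Specifically, the 4th Wednesday of each month.
4th Wednesday of July 2029: 2029-07-25.
4th Wednesday of August 2029: 2029-08-22.
4th Wednesday of September 2029: 2029-09-26.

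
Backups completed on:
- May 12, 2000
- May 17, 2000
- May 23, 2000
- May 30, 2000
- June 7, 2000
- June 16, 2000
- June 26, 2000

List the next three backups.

The spacing grows by 1 each time: 5, 6, 7, 8, 9, 10 days.
Next gap: 11 days. June 26, 2000 + 11 days = July 7, 2000.
Next gap: 12 days. July 7, 2000 + 12 days = July 19, 2000.
Next gap: 13 days. July 19, 2000 + 13 days = August 1, 2000.

July 7, 2000; July 19, 2000; August 1, 2000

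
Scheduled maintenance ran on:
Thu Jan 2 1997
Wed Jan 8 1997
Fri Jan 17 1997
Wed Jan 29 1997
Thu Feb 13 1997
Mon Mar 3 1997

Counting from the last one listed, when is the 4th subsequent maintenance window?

Fri Jun 13 1997

The spacing grows by 3 each time: 6, 9, 12, 15, 18 days.
Next gap: 21 days. Mon Mar 3 1997 + 21 days = Mon Mar 24 1997.
Next gap: 24 days. Mon Mar 24 1997 + 24 days = Thu Apr 17 1997.
Next gap: 27 days. Thu Apr 17 1997 + 27 days = Wed May 14 1997.
Next gap: 30 days. Wed May 14 1997 + 30 days = Fri Jun 13 1997.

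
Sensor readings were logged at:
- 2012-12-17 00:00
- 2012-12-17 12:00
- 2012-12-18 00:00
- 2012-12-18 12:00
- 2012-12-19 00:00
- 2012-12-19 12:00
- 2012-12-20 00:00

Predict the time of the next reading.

Gaps: 12, 12, 12, 12, 12, 12 hours — each event is 12 hours after the previous one.
2012-12-20 00:00 + 12 h = 2012-12-20 12:00.

2012-12-20 12:00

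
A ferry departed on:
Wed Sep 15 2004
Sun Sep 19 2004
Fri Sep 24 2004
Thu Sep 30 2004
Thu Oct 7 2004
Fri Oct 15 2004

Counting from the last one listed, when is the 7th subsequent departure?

Fri Jan 7 2005

Gaps: 4, 5, 6, 7, 8 days — each gap is 1 larger than the previous one.
Next gap: 9 days. Fri Oct 15 2004 + 9 days = Sun Oct 24 2004.
Next gap: 10 days. Sun Oct 24 2004 + 10 days = Wed Nov 3 2004.
Next gap: 11 days. Wed Nov 3 2004 + 11 days = Sun Nov 14 2004.
Next gap: 12 days. Sun Nov 14 2004 + 12 days = Fri Nov 26 2004.
Next gap: 13 days. Fri Nov 26 2004 + 13 days = Thu Dec 9 2004.
Next gap: 14 days. Thu Dec 9 2004 + 14 days = Thu Dec 23 2004.
Next gap: 15 days. Thu Dec 23 2004 + 15 days = Fri Jan 7 2005.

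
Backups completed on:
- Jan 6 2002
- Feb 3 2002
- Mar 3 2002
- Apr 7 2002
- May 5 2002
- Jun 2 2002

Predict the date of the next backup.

Jul 7 2002

Gaps: 28, 28, 35, 28, 28 days — a mix of 28 and 35. Every date is a Sunday.
Each is the 1st Sunday of its month.
July 2002 — 1st Sunday is Jul 7 2002.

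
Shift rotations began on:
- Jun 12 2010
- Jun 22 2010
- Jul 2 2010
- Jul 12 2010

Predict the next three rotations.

Gaps between consecutive events: 10, 10, 10 days — a constant 10-day interval.
Jul 12 2010 + 10 days = Jul 22 2010.
Jul 22 2010 + 10 days = Aug 1 2010.
Aug 1 2010 + 10 days = Aug 11 2010.

Jul 22 2010, Aug 1 2010, Aug 11 2010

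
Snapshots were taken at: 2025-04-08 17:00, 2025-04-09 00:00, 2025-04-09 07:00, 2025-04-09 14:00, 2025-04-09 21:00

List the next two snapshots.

Spacing: 7, 7, 7, 7 h — constant 7 h.
2025-04-09 21:00 + 7 h = 2025-04-10 04:00.
2025-04-10 04:00 + 7 h = 2025-04-10 11:00.

2025-04-10 04:00, 2025-04-10 11:00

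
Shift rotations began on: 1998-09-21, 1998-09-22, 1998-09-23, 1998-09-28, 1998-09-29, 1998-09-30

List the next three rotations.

1998-10-05, 1998-10-06, 1998-10-07

Every event lands on a Monday or Tuesday or Wednesday (gaps cycle 1, 1, 5, 1, 1).
So the schedule is: every Monday, Tuesday and Wednesday.
The following Monday is 1998-10-05.
Next Tuesday: 1998-10-06.
Next Wednesday: 1998-10-07.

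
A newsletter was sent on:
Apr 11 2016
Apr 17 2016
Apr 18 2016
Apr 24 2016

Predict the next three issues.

Apr 25 2016, May 1 2016, May 2 2016

Gaps: 6, 1, 6 days — not constant, but cyclic with period 2.
The events fall on every Monday and Sunday.
The following Monday is Apr 25 2016.
Next Sunday: May 1 2016.
Next Monday: May 2 2016.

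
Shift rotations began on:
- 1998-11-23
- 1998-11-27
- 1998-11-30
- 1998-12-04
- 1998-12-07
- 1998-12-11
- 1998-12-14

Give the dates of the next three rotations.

Every event lands on a Monday or Friday (gaps cycle 4, 3, 4, 3, 4, 3).
So the schedule is: every Monday and Friday.
The following Friday is 1998-12-18.
The following Monday is 1998-12-21.
The following Friday is 1998-12-25.

1998-12-18, 1998-12-21, 1998-12-25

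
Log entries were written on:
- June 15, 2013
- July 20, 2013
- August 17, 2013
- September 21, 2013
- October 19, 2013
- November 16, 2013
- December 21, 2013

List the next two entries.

January 18, 2014; February 15, 2014

All dates are Saturdays, 35, 28, 35, 28, 28, 35 days apart.
Specifically, the 3rd Saturday of each month.
3rd Saturday of January 2014: January 18, 2014.
February 2014 — 3rd Saturday is February 15, 2014.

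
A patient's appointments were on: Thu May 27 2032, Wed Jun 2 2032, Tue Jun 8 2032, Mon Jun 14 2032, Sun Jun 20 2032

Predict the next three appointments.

Every event comes 6 days after the last (6, 6, 6, 6).
Sun Jun 20 2032 + 6 days = Sat Jun 26 2032.
Sat Jun 26 2032 + 6 days = Fri Jul 2 2032.
Fri Jul 2 2032 + 6 days = Thu Jul 8 2032.

Sat Jun 26 2032, Fri Jul 2 2032, Thu Jul 8 2032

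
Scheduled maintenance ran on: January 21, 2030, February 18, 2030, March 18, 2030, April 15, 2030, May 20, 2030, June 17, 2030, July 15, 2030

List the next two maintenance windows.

August 19, 2030; September 16, 2030

Gaps: 28, 28, 28, 35, 28, 28 days — a mix of 28 and 35. Every date is a Monday.
Each is the 3rd Monday of its month.
August 2030 — 3rd Monday is August 19, 2030.
3rd Monday of September 2030: September 16, 2030.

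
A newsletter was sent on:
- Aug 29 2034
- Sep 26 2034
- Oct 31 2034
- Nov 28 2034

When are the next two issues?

Dec 26 2034, Jan 30 2035

All Tuesdays; the gaps (28, 35, 28) vary with month length.
This is the last Tuesday of each month.
December 2034 ends with Tuesday Dec 26 2034.
Last Tuesday of January 2035: Jan 30 2035.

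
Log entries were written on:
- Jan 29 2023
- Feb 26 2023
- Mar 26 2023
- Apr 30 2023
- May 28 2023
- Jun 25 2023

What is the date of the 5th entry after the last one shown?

These are Sundays with 28, 28, 35, 28, 28-day gaps.
Each is the final Sunday of its month — Jan 29 2023 is past the 28th, so '4th Sunday' doesn't fit.
Last Sunday of July 2023: Jul 30 2023.
August 2023 ends with Sunday Aug 27 2023.
September 2023 ends with Sunday Sep 24 2023.
Last Sunday of October 2023: Oct 29 2023.
Last Sunday of November 2023: Nov 26 2023.

Nov 26 2023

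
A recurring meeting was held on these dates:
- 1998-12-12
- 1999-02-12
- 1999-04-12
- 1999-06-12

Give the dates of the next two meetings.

Gaps: 62, 59, 61 days — not constant. Every event is on the 12th of the month.
Pattern: the 12th of every 2 months.
Next: August 1999 → 1999-08-12.
October 1999: 1999-10-12.

1999-08-12, 1999-10-12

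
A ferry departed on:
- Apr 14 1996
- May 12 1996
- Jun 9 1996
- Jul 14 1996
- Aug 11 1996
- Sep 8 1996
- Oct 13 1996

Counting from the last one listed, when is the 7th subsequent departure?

These are Sundays at 28- or 35-day spacing (28, 28, 35, 28, 28, 35).
The pattern: 2nd Sunday of the month.
November 1996 — 2nd Sunday is Nov 10 1996.
2nd Sunday of December 1996: Dec 8 1996.
January 1997 — 2nd Sunday is Jan 12 1997.
2nd Sunday of February 1997: Feb 9 1997.
2nd Sunday of March 1997: Mar 9 1997.
April 1997 — 2nd Sunday is Apr 13 1997.
May 1997 — 2nd Sunday is May 11 1997.

May 11 1997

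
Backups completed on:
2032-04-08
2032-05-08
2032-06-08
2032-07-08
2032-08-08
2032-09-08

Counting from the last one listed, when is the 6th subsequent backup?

The day-of-month is always 8 (30, 31, 30, 31, 31 days between events).
So this recurs on the 8th of each month.
October 2032: 2032-10-08.
November 2032: 2032-11-08.
Next: December 2032 → 2032-12-08.
January 2033: 2033-01-08.
February 2033: 2033-02-08.
Next: March 2033 → 2033-03-08.

2033-03-08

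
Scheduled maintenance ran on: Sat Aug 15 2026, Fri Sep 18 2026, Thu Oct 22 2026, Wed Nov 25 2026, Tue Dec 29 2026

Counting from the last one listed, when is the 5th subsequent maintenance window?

The spacing is 34, 34, 34, 34 days — always 34 days.
Tue Dec 29 2026 + 34 days = Mon Feb 1 2027.
Mon Feb 1 2027 + 34 days = Sun Mar 7 2027.
Sun Mar 7 2027 + 34 days = Sat Apr 10 2027.
Sat Apr 10 2027 + 34 days = Fri May 14 2027.
Fri May 14 2027 + 34 days = Thu Jun 17 2027.

Thu Jun 17 2027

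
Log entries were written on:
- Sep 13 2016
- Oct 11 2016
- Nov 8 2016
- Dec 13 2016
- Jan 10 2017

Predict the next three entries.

Feb 14 2017, Mar 14 2017, Apr 11 2017

All dates are Tuesdays, 28, 28, 35, 28 days apart.
Specifically, the 2nd Tuesday of each month.
2nd Tuesday of February 2017: Feb 14 2017.
2nd Tuesday of March 2017: Mar 14 2017.
2nd Tuesday of April 2017: Apr 11 2017.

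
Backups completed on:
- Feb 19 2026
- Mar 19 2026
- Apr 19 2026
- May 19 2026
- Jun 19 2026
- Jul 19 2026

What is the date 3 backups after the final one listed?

Oct 19 2026

Each date is the 19th; the gaps (28, 31, 30, 31, 30) track the month lengths.
The rule is the 19th of each month.
Next: August 2026 → Aug 19 2026.
Next: September 2026 → Sep 19 2026.
October 2026: Oct 19 2026.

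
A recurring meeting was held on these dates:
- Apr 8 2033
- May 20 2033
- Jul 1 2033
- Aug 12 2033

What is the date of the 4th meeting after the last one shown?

Jan 27 2034

Gaps between consecutive events: 42, 42, 42 days — a constant 42-day interval.
Aug 12 2033 + 42 days = Sep 23 2033.
Sep 23 2033 + 42 days = Nov 4 2033.
Nov 4 2033 + 42 days = Dec 16 2033.
Dec 16 2033 + 42 days = Jan 27 2034.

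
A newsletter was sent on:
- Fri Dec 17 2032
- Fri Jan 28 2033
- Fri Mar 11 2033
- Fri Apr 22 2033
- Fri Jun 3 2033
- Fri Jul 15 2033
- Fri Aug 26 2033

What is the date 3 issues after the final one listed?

Fri Dec 30 2033

Every event comes 42 days after the last (42, 42, 42, 42, 42, 42).
Fri Aug 26 2033 + 42 days = Fri Oct 7 2033.
Fri Oct 7 2033 + 42 days = Fri Nov 18 2033.
Fri Nov 18 2033 + 42 days = Fri Dec 30 2033.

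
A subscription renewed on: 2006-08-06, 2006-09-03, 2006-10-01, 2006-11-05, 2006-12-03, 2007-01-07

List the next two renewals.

These are Sundays at 28- or 35-day spacing (28, 28, 35, 28, 35).
The pattern: 1st Sunday of the month.
1st Sunday of February 2007: 2007-02-04.
1st Sunday of March 2007: 2007-03-04.

2007-02-04, 2007-03-04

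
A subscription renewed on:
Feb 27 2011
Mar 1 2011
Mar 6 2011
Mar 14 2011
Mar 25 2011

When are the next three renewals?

Apr 8 2011, Apr 25 2011, May 15 2011

Intervals are 2, 5, 8, 11 days — an arithmetic progression with common difference 3.
Next gap: 14 days. Mar 25 2011 + 14 days = Apr 8 2011.
Next gap: 17 days. Apr 8 2011 + 17 days = Apr 25 2011.
Next gap: 20 days. Apr 25 2011 + 20 days = May 15 2011.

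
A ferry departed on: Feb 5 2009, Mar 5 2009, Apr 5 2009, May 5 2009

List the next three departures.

Jun 5 2009, Jul 5 2009, Aug 5 2009

Each date is the 5th; the gaps (28, 31, 30) track the month lengths.
The rule is the 5th of each month.
Next: June 2009 → Jun 5 2009.
Next: July 2009 → Jul 5 2009.
Next: August 2009 → Aug 5 2009.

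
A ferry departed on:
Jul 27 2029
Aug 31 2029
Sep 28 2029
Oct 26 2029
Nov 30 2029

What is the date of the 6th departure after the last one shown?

May 31 2030

These are Fridays with 35, 28, 28, 35-day gaps.
Each is the final Friday of its month — Aug 31 2029 is past the 28th, so '4th Friday' doesn't fit.
December 2029 ends with Friday Dec 28 2029.
January 2030 ends with Friday Jan 25 2030.
Last Friday of February 2030: Feb 22 2030.
Last Friday of March 2030: Mar 29 2030.
Last Friday of April 2030: Apr 26 2030.
Last Friday of May 2030: May 31 2030.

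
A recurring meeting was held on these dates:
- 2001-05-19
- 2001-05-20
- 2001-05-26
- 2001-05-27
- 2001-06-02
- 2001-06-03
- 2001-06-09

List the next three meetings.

2001-06-10, 2001-06-16, 2001-06-17

The gap pattern 1, 6, 1, 6, 1, 6 repeats every 2 events.
These are the Saturdays and Sundays of each week.
Next Sunday: 2001-06-10.
Next Saturday: 2001-06-16.
The following Sunday is 2001-06-17.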